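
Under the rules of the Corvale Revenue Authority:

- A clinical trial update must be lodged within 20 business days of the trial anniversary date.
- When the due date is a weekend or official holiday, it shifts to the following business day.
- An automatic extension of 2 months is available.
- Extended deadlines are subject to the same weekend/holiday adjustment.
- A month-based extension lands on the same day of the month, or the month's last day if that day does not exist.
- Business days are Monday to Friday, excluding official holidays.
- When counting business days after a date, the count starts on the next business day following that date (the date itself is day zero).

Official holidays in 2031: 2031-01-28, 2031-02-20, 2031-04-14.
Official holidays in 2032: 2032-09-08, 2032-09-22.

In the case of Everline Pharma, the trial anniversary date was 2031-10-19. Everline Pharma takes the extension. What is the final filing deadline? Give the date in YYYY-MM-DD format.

Counting 20 business days after 2031-10-19 (skipping weekends and listed holidays) reaches 2031-11-14.
Since 2031-11-14 is a Friday and not a holiday, the date is unchanged.
Applying the 2 months extension: 2 months after 2031-11-14 is 2032-01-14.
2032-01-14 falls on a Wednesday, which is a business day, so no adjustment is needed.
Deadline: 2032-01-14.

2032-01-14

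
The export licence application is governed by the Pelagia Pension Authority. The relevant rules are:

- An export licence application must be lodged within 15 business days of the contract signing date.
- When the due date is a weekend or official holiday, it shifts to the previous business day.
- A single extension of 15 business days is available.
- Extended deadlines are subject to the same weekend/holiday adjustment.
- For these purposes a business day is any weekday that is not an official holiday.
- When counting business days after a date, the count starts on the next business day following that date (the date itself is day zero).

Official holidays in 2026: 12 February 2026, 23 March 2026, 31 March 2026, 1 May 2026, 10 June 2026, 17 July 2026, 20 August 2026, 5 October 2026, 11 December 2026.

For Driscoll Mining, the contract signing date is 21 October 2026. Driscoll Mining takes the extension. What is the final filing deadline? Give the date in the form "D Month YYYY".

2 December 2026

Starting the day after 21 October 2026 and counting 15 business days lands on 11 November 2026.
Since 11 November 2026 is a Wednesday and not a holiday, the date is unchanged.
Applying the 15-business-day extension: 15 business days after 11 November 2026 is 2 December 2026.
2 December 2026 falls on a Wednesday, which is a business day, so no adjustment is needed.
Final deadline: 2 December 2026.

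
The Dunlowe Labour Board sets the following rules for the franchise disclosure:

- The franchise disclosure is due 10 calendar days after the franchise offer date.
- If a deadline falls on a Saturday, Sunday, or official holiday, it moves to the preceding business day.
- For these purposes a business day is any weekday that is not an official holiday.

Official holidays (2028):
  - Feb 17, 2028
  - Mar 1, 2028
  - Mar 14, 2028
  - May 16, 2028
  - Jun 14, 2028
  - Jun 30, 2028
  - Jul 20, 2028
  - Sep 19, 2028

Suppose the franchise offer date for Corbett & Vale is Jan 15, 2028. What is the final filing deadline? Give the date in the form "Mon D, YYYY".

Jan 25, 2028

Adding 10 calendar days to Jan 15, 2028 gives Jan 25, 2028.
Jan 25, 2028 (Tuesday) is already a business day.
Deadline: Jan 25, 2028.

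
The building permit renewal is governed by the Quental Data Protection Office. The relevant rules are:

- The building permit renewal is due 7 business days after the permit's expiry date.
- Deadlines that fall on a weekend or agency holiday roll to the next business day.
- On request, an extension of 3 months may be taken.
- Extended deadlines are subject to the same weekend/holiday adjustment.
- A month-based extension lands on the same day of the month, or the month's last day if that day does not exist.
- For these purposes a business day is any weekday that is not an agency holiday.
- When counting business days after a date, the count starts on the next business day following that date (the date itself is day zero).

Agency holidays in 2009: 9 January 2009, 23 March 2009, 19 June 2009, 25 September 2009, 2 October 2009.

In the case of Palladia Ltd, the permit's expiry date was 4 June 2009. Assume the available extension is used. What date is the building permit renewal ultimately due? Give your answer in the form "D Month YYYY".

7 business days after 4 June 2009, excluding weekends and holidays, is 15 June 2009.
15 June 2009 (Monday) is already a business day.
Applying the 3 months extension: 3 months after 15 June 2009 is 15 September 2009.
15 September 2009 falls on a Tuesday, which is a business day, so no adjustment is needed.
Deadline: 15 September 2009.

15 September 2009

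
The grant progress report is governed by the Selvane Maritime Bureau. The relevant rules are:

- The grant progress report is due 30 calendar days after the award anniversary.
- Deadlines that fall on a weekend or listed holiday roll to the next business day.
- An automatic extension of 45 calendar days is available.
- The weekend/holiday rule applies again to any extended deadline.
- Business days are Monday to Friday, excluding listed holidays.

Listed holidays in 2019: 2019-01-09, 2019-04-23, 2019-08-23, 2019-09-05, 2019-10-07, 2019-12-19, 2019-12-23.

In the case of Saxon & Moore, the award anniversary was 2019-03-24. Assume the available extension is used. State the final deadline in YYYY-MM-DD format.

30 calendar days after 2019-03-24 is 2019-04-23.
Because 2019-04-23 is a listed holiday, the deadline becomes 2019-04-24 (Wednesday).
Add the 45 calendar-day extension to 2019-04-24: 2019-06-08.
2019-06-08 falls on a Saturday. Rolling to the next business day gives 2019-06-10, a Monday.
Deadline: 2019-06-10.

2019-06-10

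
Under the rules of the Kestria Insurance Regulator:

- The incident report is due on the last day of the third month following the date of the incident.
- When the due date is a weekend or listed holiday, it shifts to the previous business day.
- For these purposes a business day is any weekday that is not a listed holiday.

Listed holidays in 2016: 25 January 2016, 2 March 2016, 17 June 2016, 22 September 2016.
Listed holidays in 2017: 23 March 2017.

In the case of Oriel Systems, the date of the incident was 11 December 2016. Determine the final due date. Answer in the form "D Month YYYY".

31 March 2017

3 months after 11 December 2016 is March 2017; that month ends on 31 March 2017.
31 March 2017 falls on a Friday, which is a business day, so no adjustment is needed.
Final deadline: 31 March 2017.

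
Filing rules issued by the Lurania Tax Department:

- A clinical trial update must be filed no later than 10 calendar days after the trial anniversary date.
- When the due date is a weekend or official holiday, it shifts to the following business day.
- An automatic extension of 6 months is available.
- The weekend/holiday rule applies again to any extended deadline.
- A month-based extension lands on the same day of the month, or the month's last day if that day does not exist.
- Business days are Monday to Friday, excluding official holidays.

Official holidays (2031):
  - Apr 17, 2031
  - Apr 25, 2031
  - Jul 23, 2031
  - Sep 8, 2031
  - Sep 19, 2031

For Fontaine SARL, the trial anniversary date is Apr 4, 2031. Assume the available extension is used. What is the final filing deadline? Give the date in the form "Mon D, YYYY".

Oct 14, 2031

Trigger date Apr 4, 2031 + 10 calendar days = Apr 14, 2031.
Apr 14, 2031 falls on a Monday, which is a business day, so no adjustment is needed.
Applying the 6 months extension: 6 months after Apr 14, 2031 is Oct 14, 2031.
Oct 14, 2031 is a Tuesday and not a listed holiday, so it stands.
Deadline: Oct 14, 2031.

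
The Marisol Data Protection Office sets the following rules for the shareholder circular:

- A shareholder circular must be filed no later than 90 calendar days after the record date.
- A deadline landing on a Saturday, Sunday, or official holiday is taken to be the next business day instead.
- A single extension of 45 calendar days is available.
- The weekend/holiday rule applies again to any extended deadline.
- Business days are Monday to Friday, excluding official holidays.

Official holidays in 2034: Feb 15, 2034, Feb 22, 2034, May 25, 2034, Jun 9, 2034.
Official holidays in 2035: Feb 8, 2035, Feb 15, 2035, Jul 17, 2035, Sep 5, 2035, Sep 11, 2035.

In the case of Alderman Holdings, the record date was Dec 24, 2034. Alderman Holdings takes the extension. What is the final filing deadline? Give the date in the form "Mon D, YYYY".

May 10, 2035

Adding 90 calendar days to Dec 24, 2034 gives Mar 24, 2035.
Because Mar 24, 2035 is a Saturday, the deadline becomes Mar 26, 2035 (Monday).
With the 45-day extension, Mar 26, 2035 becomes May 10, 2035.
May 10, 2035 falls on a Thursday, which is a business day, so no adjustment is needed.
Final deadline: May 10, 2035.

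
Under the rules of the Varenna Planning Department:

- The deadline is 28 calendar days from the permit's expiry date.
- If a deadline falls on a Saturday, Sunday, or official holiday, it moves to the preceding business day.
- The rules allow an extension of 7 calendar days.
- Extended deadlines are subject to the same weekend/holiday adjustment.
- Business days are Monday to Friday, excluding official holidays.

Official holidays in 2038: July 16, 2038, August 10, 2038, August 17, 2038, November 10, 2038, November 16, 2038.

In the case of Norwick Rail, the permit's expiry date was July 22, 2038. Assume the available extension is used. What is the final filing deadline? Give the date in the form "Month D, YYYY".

From July 22, 2038, 28 calendar days later is August 19, 2038.
August 19, 2038 is a Thursday and not a listed holiday, so it stands.
Add the 7 calendar-day extension to August 19, 2038: August 26, 2038.
August 26, 2038 (Thursday) is already a business day.
The final due date is August 26, 2038.

August 26, 2038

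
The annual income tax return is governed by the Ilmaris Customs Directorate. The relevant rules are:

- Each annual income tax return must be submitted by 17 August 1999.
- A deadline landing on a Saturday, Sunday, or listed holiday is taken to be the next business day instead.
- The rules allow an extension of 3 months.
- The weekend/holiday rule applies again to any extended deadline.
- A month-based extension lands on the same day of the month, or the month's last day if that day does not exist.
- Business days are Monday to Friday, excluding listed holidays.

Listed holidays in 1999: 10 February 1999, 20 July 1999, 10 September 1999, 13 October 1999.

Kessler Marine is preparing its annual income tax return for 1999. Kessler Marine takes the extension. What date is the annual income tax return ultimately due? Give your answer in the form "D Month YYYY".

The stated deadline is 17 August 1999.
17 August 1999 falls on a Tuesday, which is a business day, so no adjustment is needed.
Applying the 3 months extension: 3 months after 17 August 1999 is 17 November 1999.
17 November 1999 falls on a Wednesday, which is a business day, so no adjustment is needed.
So the filing is due 17 November 1999.

17 November 1999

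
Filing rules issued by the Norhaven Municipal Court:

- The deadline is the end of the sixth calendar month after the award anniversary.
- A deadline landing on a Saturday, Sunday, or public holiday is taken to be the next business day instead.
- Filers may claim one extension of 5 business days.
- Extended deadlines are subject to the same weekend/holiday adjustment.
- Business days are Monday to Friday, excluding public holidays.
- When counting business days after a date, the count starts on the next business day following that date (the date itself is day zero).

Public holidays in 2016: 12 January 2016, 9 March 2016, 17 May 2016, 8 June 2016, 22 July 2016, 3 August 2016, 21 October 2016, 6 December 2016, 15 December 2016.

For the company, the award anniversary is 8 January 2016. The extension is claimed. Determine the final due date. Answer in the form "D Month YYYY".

The sixth month after 8 January 2016 is July 2016, whose last day is 31 July 2016.
31 July 2016 is a Sunday, so it moves to the next business day, 1 August 2016 (Monday).
The 5-business-day extension runs from 1 August 2016 to 9 August 2016.
Since 9 August 2016 is a Tuesday and not a holiday, the date is unchanged.
Final deadline: 9 August 2016.

9 August 2016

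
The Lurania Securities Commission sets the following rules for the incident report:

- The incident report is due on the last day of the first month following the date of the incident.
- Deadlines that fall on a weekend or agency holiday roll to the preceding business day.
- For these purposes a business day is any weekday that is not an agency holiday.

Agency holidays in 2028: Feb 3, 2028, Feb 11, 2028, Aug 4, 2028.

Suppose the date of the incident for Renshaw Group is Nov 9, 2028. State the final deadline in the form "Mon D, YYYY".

1 month after Nov 9, 2028 falls in December 2028; the last day of that month is Dec 31, 2028.
Dec 31, 2028 is a Sunday, so it moves to the preceding business day, Dec 29, 2028 (Friday).
So the filing is due Dec 29, 2028.

Dec 29, 2028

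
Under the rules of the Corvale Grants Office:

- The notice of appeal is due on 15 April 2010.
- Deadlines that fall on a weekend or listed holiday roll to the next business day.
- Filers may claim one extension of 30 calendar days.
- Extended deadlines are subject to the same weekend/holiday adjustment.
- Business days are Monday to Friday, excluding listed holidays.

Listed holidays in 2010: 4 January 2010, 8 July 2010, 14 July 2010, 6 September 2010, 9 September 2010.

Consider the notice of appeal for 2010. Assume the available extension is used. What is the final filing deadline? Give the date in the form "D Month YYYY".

The statutory due date is 15 April 2010.
15 April 2010 (Thursday) is already a business day.
The 30-calendar-day extension moves the deadline from 15 April 2010 to 15 May 2010.
15 May 2010 is a Saturday; the next business day is 17 May 2010 (Monday).
The final due date is 17 May 2010.

17 May 2010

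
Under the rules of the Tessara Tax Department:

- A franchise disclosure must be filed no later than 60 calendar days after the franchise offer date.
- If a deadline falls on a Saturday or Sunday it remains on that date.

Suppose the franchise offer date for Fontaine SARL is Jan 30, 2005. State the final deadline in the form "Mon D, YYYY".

Mar 31, 2005

Adding 60 calendar days to Jan 30, 2005 gives Mar 31, 2005.
No adjustment is made for weekends or holidays, so Mar 31, 2005 stands.
Deadline: Mar 31, 2005.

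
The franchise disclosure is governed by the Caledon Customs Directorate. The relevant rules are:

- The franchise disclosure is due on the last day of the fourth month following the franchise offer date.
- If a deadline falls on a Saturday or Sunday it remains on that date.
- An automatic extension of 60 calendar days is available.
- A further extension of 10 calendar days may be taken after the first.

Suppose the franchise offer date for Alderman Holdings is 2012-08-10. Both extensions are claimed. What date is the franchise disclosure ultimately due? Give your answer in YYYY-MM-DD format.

2013-03-11

4 months after 2012-08-10 falls in December 2012; the last day of that month is 2012-12-31.
2012-12-31 is a Monday; no weekend or holiday adjustment applies.
With the 60-day extension, 2012-12-31 becomes 2013-03-01.
No adjustment is made for weekends or holidays, so 2013-03-01 stands.
With the 10-day extension, 2013-03-01 becomes 2013-03-11.
2013-03-11 falls on a Monday. The rules make no weekend/holiday allowance, so it remains 2013-03-11.
Deadline: 2013-03-11.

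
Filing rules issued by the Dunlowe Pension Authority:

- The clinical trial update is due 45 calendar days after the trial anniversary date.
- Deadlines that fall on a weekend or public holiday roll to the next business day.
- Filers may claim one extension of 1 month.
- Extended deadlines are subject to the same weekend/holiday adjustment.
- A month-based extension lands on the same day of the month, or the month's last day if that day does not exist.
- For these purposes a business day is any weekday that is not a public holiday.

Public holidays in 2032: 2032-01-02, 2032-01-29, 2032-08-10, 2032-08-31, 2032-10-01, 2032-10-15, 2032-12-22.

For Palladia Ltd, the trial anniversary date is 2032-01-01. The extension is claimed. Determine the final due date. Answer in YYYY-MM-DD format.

45 calendar days after 2032-01-01 is 2032-02-15.
2032-02-15 falls on a Sunday. Rolling to the next business day gives 2032-02-16, a Monday.
Add 1 month to 2032-02-16: 2032-03-16.
Since 2032-03-16 is a Tuesday and not a holiday, the date is unchanged.
Final deadline: 2032-03-16.

2032-03-16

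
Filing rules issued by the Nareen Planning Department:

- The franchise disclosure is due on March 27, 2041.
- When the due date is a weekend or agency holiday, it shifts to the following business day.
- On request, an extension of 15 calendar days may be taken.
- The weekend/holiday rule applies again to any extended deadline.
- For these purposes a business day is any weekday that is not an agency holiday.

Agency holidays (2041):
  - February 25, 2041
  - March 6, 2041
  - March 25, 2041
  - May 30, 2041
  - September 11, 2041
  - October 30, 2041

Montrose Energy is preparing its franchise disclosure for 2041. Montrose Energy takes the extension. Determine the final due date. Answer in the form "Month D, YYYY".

April 11, 2041

The stated deadline is March 27, 2041.
March 27, 2041 (Wednesday) is already a business day.
With the 15-day extension, March 27, 2041 becomes April 11, 2041.
April 11, 2041 falls on a Thursday, which is a business day, so no adjustment is needed.
Deadline: April 11, 2041.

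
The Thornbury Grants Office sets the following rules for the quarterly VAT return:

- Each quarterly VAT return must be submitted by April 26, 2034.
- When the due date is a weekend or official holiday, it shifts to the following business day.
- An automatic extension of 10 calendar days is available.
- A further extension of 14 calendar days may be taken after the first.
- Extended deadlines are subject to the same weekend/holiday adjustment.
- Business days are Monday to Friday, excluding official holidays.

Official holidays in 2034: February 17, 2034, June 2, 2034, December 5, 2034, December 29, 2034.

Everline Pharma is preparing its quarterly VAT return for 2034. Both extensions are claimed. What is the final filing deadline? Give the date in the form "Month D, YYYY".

May 22, 2034

The stated deadline is April 26, 2034.
Since April 26, 2034 is a Wednesday and not a holiday, the date is unchanged.
Applying the 10-calendar-day extension: April 26, 2034 + 10 days = May 6, 2034.
May 6, 2034 falls on a Saturday. Rolling to the next business day gives May 8, 2034, a Monday.
Applying the 14-calendar-day extension: May 8, 2034 + 14 days = May 22, 2034.
Since May 22, 2034 is a Monday and not a holiday, the date is unchanged.
The final due date is May 22, 2034.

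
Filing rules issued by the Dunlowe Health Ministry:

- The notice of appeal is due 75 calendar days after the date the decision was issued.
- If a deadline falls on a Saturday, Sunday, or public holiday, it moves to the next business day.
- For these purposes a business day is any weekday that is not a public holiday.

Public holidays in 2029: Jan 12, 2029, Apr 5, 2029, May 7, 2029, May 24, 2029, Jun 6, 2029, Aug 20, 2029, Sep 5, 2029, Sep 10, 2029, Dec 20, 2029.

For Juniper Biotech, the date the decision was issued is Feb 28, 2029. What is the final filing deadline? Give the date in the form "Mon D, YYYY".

75 calendar days after Feb 28, 2029 is May 14, 2029.
May 14, 2029 falls on a Monday, which is a business day, so no adjustment is needed.
Deadline: May 14, 2029.

May 14, 2029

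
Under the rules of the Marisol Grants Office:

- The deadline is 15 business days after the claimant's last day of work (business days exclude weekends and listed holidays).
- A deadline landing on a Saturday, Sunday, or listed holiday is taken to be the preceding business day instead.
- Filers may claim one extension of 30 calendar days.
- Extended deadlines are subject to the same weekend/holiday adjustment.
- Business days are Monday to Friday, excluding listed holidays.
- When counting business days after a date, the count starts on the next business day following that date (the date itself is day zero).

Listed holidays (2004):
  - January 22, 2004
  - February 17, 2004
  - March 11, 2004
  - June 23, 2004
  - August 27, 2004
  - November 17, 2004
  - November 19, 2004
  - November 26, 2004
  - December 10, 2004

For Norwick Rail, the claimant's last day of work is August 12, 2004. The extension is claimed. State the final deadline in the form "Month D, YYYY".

Starting the day after August 12, 2004 and counting 15 business days lands on September 3, 2004.
Since September 3, 2004 is a Friday and not a holiday, the date is unchanged.
Applying the 30-calendar-day extension: September 3, 2004 + 30 days = October 3, 2004.
Because October 3, 2004 is a Sunday, the deadline becomes October 1, 2004 (Friday).
Final deadline: October 1, 2004.

October 1, 2004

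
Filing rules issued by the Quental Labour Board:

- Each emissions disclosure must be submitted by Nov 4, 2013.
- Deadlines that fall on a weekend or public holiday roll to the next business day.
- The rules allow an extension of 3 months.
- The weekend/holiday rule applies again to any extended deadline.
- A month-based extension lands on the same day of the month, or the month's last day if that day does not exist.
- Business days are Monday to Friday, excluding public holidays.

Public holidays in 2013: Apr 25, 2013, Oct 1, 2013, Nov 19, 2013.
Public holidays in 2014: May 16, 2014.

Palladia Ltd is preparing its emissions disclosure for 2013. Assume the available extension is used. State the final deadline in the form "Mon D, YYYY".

Start from the fixed due date, Nov 4, 2013.
Nov 4, 2013 is a Monday and not a listed holiday, so it stands.
Applying the 3 months extension: 3 months after Nov 4, 2013 is Feb 4, 2014.
Feb 4, 2014 (Tuesday) is already a business day.
Final deadline: Feb 4, 2014.

Feb 4, 2014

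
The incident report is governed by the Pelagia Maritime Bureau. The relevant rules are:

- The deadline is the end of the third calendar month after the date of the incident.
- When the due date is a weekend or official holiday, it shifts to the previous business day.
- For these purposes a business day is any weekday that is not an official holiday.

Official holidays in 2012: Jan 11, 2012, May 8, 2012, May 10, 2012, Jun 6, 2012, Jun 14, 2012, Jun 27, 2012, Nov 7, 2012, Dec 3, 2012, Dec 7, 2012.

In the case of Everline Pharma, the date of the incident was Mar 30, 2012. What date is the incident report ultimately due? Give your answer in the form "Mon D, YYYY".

3 months after Mar 30, 2012 is June 2012; that month ends on Jun 30, 2012.
Because Jun 30, 2012 is a Saturday, the deadline becomes Jun 29, 2012 (Friday).
Final deadline: Jun 29, 2012.

Jun 29, 2012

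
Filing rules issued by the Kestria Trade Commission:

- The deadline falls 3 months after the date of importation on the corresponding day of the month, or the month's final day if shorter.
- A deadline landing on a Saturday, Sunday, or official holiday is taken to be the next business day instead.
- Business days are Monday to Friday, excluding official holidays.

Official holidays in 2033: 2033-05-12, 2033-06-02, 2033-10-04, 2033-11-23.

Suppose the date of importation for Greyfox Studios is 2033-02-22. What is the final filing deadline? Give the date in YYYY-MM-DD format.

3 months from 2033-02-22 is 2033-05-22.
2033-05-22 is a Sunday, so it moves to the next business day, 2033-05-23 (Monday).
Deadline: 2033-05-23.

2033-05-23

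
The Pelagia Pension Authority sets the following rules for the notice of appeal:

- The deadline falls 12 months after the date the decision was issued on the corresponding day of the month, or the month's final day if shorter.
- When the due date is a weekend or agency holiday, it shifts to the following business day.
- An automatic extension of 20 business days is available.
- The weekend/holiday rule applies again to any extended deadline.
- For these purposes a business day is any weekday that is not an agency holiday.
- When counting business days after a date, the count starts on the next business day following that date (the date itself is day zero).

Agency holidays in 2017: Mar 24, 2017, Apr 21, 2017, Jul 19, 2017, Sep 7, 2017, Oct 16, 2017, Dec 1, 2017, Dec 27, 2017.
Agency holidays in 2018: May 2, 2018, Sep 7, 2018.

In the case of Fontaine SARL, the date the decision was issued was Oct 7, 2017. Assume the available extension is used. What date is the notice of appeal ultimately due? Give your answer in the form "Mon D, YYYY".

12 months from Oct 7, 2017 is Oct 7, 2018.
Oct 7, 2018 falls on a Sunday. Rolling to the next business day gives Oct 8, 2018, a Monday.
Applying the 20-business-day extension: 20 business days after Oct 8, 2018 is Nov 5, 2018.
Nov 5, 2018 falls on a Monday, which is a business day, so no adjustment is needed.
The final due date is Nov 5, 2018.

Nov 5, 2018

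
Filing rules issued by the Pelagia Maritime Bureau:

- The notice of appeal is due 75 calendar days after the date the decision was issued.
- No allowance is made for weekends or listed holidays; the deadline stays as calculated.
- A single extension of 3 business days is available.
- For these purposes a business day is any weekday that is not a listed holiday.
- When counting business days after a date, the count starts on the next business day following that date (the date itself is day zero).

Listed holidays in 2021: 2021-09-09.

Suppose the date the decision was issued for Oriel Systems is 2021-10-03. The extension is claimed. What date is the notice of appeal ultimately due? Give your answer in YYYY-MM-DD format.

2021-12-22

Trigger date 2021-10-03 + 75 calendar days = 2021-12-17.
2021-12-17 is a Friday; no weekend or holiday adjustment applies.
The 3-business-day extension runs from 2021-12-17 to 2021-12-22.
2021-12-22 is a Wednesday; no weekend or holiday adjustment applies.
The final due date is 2021-12-22.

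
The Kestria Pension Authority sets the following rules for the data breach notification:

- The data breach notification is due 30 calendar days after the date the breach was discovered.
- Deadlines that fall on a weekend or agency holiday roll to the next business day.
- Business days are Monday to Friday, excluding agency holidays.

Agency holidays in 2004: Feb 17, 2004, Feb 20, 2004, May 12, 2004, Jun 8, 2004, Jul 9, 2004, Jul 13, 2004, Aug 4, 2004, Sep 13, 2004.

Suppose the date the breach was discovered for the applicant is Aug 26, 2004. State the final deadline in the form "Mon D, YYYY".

30 calendar days after Aug 26, 2004 is Sep 25, 2004.
Sep 25, 2004 is a Saturday; the next business day is Sep 27, 2004 (Monday).
So the filing is due Sep 27, 2004.

Sep 27, 2004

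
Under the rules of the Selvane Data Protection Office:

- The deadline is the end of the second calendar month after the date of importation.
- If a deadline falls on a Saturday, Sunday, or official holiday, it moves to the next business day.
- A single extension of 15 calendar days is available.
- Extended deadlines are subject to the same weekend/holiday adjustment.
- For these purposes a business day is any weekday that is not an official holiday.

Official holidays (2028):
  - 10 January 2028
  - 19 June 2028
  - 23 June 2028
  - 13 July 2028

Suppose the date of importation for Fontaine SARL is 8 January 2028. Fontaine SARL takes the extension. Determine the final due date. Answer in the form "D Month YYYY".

The second month after 8 January 2028 is March 2028, whose last day is 31 March 2028.
31 March 2028 is a Friday and not a listed holiday, so it stands.
With the 15-day extension, 31 March 2028 becomes 15 April 2028.
15 April 2028 is a Saturday, so it moves to the next business day, 17 April 2028 (Monday).
So the filing is due 17 April 2028.

17 April 2028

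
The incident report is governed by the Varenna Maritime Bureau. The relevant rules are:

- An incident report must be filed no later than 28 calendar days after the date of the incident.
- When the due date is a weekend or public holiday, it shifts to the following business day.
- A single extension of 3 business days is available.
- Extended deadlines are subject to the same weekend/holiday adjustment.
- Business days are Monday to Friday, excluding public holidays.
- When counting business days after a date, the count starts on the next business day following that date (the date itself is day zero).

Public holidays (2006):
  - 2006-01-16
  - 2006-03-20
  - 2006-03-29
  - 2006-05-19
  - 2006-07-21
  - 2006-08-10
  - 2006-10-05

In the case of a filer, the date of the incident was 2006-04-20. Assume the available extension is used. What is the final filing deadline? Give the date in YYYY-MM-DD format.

2006-05-24

28 calendar days after 2006-04-20 is 2006-05-18.
2006-05-18 (Thursday) is already a business day.
Counting 3 further business days from 2006-05-18 reaches 2006-05-24.
2006-05-24 (Wednesday) is already a business day.
The final due date is 2006-05-24.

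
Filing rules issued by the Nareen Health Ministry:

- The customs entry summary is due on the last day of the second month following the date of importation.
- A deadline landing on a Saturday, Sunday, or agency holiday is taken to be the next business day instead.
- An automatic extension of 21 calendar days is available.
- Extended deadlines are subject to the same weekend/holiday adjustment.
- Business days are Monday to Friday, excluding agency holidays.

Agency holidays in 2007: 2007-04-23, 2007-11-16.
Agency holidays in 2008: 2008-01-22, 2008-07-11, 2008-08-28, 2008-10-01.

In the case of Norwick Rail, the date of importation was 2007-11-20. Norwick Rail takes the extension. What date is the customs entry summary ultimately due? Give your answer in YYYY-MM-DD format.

2008-02-21

2 months after 2007-11-20 is January 2008; that month ends on 2008-01-31.
2008-01-31 (Thursday) is already a business day.
With the 21-day extension, 2008-01-31 becomes 2008-02-21.
2008-02-21 (Thursday) is already a business day.
Final deadline: 2008-02-21.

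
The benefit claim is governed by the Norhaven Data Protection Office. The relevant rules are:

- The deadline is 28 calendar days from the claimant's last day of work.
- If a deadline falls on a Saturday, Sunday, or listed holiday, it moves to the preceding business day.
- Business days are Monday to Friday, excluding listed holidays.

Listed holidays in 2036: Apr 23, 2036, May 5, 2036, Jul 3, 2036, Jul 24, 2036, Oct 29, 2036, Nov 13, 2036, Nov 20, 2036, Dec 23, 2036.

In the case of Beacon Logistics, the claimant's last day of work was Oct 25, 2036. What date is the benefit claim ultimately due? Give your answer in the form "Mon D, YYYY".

Adding 28 calendar days to Oct 25, 2036 gives Nov 22, 2036.
Nov 22, 2036 is a Saturday; the preceding business day is Nov 21, 2036 (Friday).
The final due date is Nov 21, 2036.

Nov 21, 2036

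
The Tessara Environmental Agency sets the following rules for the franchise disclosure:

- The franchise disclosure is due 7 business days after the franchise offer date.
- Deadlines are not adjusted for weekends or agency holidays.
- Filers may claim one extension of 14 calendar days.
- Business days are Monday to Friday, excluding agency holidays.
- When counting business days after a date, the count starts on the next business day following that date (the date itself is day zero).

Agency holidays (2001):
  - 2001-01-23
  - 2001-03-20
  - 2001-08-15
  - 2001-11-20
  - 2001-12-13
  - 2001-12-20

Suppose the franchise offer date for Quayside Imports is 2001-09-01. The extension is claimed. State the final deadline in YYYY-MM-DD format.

Counting 7 business days after 2001-09-01 (skipping weekends and listed holidays) reaches 2001-09-11.
2001-09-11 falls on a Tuesday. The rules make no weekend/holiday allowance, so it remains 2001-09-11.
Applying the 14-calendar-day extension: 2001-09-11 + 14 days = 2001-09-25.
No adjustment is made for weekends or holidays, so 2001-09-25 stands.
Final deadline: 2001-09-25.

2001-09-25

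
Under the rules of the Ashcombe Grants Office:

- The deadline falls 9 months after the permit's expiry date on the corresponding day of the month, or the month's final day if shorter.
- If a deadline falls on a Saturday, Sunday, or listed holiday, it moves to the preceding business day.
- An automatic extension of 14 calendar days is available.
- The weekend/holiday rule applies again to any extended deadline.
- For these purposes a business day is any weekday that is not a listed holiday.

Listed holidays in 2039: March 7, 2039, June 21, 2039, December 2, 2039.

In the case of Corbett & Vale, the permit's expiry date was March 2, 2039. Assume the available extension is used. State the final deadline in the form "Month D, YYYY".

December 15, 2039

Moving 9 months forward from March 2, 2039 on the corresponding day gives December 2, 2039.
December 2, 2039 is a listed holiday; the preceding business day is December 1, 2039 (Thursday).
Add the 14 calendar-day extension to December 1, 2039: December 15, 2039.
Since December 15, 2039 is a Thursday and not a holiday, the date is unchanged.
So the filing is due December 15, 2039.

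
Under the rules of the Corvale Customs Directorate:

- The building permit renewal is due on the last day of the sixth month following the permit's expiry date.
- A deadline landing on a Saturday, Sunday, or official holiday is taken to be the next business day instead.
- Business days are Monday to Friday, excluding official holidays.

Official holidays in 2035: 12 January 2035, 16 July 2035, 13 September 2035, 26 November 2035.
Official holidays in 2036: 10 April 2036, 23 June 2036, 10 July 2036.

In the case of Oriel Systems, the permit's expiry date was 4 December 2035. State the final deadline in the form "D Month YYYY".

6 months after 4 December 2035 falls in June 2036; the last day of that month is 30 June 2036.
30 June 2036 is a Monday and not a listed holiday, so it stands.
Deadline: 30 June 2036.

30 June 2036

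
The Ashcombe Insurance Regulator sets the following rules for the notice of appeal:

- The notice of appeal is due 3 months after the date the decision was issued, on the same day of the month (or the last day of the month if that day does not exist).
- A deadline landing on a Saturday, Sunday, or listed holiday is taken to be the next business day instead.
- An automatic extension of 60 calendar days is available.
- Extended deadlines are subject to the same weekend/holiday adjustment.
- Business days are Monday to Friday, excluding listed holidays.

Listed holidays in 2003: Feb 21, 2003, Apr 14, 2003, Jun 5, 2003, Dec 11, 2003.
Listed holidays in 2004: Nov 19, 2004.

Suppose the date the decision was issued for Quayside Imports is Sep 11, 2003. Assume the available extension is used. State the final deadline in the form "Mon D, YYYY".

3 months from Sep 11, 2003 is Dec 11, 2003.
Dec 11, 2003 is a listed holiday, so it moves to the next business day, Dec 12, 2003 (Friday).
Add the 60 calendar-day extension to Dec 12, 2003: Feb 10, 2004.
Feb 10, 2004 is a Tuesday and not a listed holiday, so it stands.
So the filing is due Feb 10, 2004.

Feb 10, 2004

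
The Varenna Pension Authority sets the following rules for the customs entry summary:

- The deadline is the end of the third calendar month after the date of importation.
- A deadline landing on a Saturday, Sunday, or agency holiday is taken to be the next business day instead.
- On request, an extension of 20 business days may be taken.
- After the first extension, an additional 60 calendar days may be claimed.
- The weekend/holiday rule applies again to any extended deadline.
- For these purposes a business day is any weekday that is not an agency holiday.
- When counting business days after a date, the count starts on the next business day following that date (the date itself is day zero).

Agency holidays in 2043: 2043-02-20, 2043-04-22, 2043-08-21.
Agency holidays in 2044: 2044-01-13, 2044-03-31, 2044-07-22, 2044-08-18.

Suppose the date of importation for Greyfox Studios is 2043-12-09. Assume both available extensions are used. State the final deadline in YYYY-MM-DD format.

3 months after 2043-12-09 falls in March 2044; the last day of that month is 2044-03-31.
2044-03-31 falls on a listed holiday. Rolling to the next business day gives 2044-04-01, a Friday.
Counting 20 further business days from 2044-04-01 reaches 2044-04-29.
2044-04-29 falls on a Friday, which is a business day, so no adjustment is needed.
The 60-calendar-day extension moves the deadline from 2044-04-29 to 2044-06-28.
2044-06-28 is a Tuesday and not a listed holiday, so it stands.
Deadline: 2044-06-28.

2044-06-28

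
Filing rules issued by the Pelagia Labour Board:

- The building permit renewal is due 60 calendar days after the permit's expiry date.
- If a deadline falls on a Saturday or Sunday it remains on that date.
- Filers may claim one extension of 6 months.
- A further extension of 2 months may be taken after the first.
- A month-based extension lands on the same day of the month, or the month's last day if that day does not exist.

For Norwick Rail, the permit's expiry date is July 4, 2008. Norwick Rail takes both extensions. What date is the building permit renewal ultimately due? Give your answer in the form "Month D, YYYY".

From July 4, 2008, 60 calendar days later is September 2, 2008.
No adjustment is made for weekends or holidays, so September 2, 2008 stands.
Applying the 6 months extension: 6 months after September 2, 2008 is March 2, 2009.
March 2, 2009 is a Monday; no weekend or holiday adjustment applies.
Applying the 2 months extension: 2 months after March 2, 2009 is May 2, 2009.
May 2, 2009 is a Saturday; no weekend or holiday adjustment applies.
Deadline: May 2, 2009.

May 2, 2009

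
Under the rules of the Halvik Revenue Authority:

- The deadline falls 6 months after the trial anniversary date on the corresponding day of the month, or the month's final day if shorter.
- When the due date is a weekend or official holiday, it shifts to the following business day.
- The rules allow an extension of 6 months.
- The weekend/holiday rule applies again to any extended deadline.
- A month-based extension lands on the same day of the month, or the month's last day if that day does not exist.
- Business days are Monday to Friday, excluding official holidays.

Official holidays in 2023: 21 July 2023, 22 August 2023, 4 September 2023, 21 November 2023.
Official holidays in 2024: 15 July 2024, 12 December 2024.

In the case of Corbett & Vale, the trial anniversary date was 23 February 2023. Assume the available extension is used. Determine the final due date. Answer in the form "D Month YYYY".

6 months from 23 February 2023 is 23 August 2023.
23 August 2023 is a Wednesday and not a listed holiday, so it stands.
Add 6 months to 23 August 2023: 23 February 2024.
23 February 2024 falls on a Friday, which is a business day, so no adjustment is needed.
So the filing is due 23 February 2024.

23 February 2024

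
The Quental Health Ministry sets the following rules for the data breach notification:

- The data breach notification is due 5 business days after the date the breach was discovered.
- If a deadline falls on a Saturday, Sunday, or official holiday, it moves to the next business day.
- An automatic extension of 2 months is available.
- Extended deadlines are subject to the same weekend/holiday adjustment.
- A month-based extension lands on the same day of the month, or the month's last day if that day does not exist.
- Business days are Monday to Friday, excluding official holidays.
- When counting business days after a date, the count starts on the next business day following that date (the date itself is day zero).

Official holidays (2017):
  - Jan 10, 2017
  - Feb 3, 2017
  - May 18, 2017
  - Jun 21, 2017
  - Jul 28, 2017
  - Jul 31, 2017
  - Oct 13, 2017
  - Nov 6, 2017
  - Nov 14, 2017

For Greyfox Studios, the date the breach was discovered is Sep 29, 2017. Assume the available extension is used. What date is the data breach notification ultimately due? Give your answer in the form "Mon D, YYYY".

Dec 6, 2017

Starting the day after Sep 29, 2017 and counting 5 business days lands on Oct 6, 2017.
Oct 6, 2017 falls on a Friday, which is a business day, so no adjustment is needed.
Add 2 months to Oct 6, 2017: Dec 6, 2017.
Since Dec 6, 2017 is a Wednesday and not a holiday, the date is unchanged.
So the filing is due Dec 6, 2017.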